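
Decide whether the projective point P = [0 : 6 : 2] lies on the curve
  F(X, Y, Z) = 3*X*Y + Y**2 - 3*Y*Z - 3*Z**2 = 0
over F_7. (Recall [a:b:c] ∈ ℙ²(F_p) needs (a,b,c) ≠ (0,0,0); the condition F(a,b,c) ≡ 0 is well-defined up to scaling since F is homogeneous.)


F(0,6,2) ≡ 2 (mod 7); P is NOT on the curve.

Evaluate F(0, 6, 2) term-by-term (mod 7).
  3*X*Y ↦ 3·0·6·1 = 0
  Y**2 ↦ 1·1·36·1 = 36
  -3*Y*Z ↦ -3·1·6·2 = -36
  -3*Z**2 ↦ -3·1·1·4 = -12
Sum: F(0, 6, 2) = (0) + (36) + (-36) + (-12) = -12.
Reducing mod 7: -12 ≡ 2 (mod 7).
Since F(a, b, c) ≡ 2 ≠ 0 (mod 7), P does NOT lie on the curve.


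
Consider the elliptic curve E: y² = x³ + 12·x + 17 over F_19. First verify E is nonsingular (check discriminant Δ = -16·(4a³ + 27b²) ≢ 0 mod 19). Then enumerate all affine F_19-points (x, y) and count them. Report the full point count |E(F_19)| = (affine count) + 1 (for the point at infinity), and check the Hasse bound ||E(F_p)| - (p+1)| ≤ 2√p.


Affine points = {(0, 6), (0, 13), (1, 7), (1, 12), (2, 7), (2, 12), (3, 2), (3, 17), (6, 1), (6, 18), (7, 8), (7, 11), (8, 6), (8, 13), (10, 4), (10, 15), (11, 6), (11, 13), (15, 0), (16, 7), (16, 12), (17, 2), (17, 17), (18, 2), (18, 17)}; affine count = 25; |E(F_19)| = 26.

Discriminant check: Δ ∝ 4a³ + 27b² = 4·12³ + 27·17² = 4·1728 + 27·289 ≡ 9 (mod 19). Nonzero ⇒ E is nonsingular.
For each x ∈ F_19, compute rhs = x³ + 12·x + 17 mod 19, then count y ∈ F_19 with y² ≡ rhs.
  x = 0: rhs = 17, matching y values: 6, 13 (2 points).
  x = 1: rhs = 11, matching y values: 7, 12 (2 points).
  x = 2: rhs = 11, matching y values: 7, 12 (2 points).
  x = 3: rhs = 4, matching y values: 2, 17 (2 points).
  x = 4: rhs = 15, matching y values: none (0 points).
  x = 5: rhs = 12, matching y values: none (0 points).
  x = 6: rhs = 1, matching y values: 1, 18 (2 points).
  x = 7: rhs = 7, matching y values: 8, 11 (2 points).
  x = 8: rhs = 17, matching y values: 6, 13 (2 points).
  x = 9: rhs = 18, matching y values: none (0 points).
  x = 10: rhs = 16, matching y values: 4, 15 (2 points).
  x = 11: rhs = 17, matching y values: 6, 13 (2 points).
  x = 12: rhs = 8, matching y values: none (0 points).
  x = 13: rhs = 14, matching y values: none (0 points).
  x = 14: rhs = 3, matching y values: none (0 points).
  x = 15: rhs = 0, matching y values: 0 (1 points).
  x = 16: rhs = 11, matching y values: 7, 12 (2 points).
  x = 17: rhs = 4, matching y values: 2, 17 (2 points).
  x = 18: rhs = 4, matching y values: 2, 17 (2 points).
Total affine count: 25.
Full point count |E(F_19)| = 25 + 1 = 26.
Hasse bound: |26 − (19+1)| = |6| = 6 ≤ 2√19 ≈ 8.7178 ✓.


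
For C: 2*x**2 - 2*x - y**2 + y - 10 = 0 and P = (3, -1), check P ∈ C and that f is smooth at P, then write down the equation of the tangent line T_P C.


Tangent line at P: 10*x + 3*y - 27 = 0.

Step 1: f(3, -1) = 0, so P lies on C.
Step 2: partial derivatives
  f_x(x, y) = 4*x - 2, f_y(x, y) = 1 - 2*y.
  f_x(P) = 10, f_y(P) = 3 (gradient nonzero, so P is smooth).
Step 3: tangent line at P: 10·(x − 3) + 3·(y − -1) = 0.
Expanding: 10*x + 3*y - 27 = 0.


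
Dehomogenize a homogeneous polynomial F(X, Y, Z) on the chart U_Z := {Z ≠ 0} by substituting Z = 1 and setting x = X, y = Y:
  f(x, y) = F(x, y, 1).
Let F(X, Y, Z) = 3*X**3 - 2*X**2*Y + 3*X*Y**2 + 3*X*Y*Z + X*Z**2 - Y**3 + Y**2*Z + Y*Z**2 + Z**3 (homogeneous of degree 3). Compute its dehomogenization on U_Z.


f(x, y) = 3*x**3 - 2*x**2*y + 3*x*y**2 + 3*x*y + x - y**3 + y**2 + y + 1

On U_Z we set Z = 1. Each monomial c·X^i·Y^j·Z^k in F becomes c·x^i·y^j·1^k = c·x^i·y^j.
Substituting Z = 1: F(X, Y, 1) = 3*x**3 - 2*x**2*y + 3*x*y**2 + 3*x*y + x - y**3 + y**2 + y + 1.
Note: deg(f) ≤ deg(F) = 3; strict inequality happens when F is divisible by Z (lost terms).


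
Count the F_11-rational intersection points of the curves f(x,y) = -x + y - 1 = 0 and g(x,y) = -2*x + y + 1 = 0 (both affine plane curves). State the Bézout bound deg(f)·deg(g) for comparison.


Common zeros: {(2, 3)}; count = 1; Bézout bound = 1.

deg(f) = 1, deg(g) = 1, so Bézout bound = 1.
Scan x ∈ F_11. For each x, list the y ∈ F_11 with f(x, y) ≡ 0 and those with g(x, y) ≡ 0 (mod 11); the common zeros in that column are the intersection.
  x = 0: f ≡ 0 at y ∈ {1}; g ≡ 0 at y ∈ {10}; common: ∅.
  x = 1: f ≡ 0 at y ∈ {2}; g ≡ 0 at y ∈ {1}; common: ∅.
  x = 2: f ≡ 0 at y ∈ {3}; g ≡ 0 at y ∈ {3}; common: {3}.
  x = 3: f ≡ 0 at y ∈ {4}; g ≡ 0 at y ∈ {5}; common: ∅.
  x = 4: f ≡ 0 at y ∈ {5}; g ≡ 0 at y ∈ {7}; common: ∅.
  x = 5: f ≡ 0 at y ∈ {6}; g ≡ 0 at y ∈ {9}; common: ∅.
  x = 6: f ≡ 0 at y ∈ {7}; g ≡ 0 at y ∈ {0}; common: ∅.
  x = 7: f ≡ 0 at y ∈ {8}; g ≡ 0 at y ∈ {2}; common: ∅.
  x = 8: f ≡ 0 at y ∈ {9}; g ≡ 0 at y ∈ {4}; common: ∅.
  x = 9: f ≡ 0 at y ∈ {10}; g ≡ 0 at y ∈ {6}; common: ∅.
  x = 10: f ≡ 0 at y ∈ {0}; g ≡ 0 at y ∈ {8}; common: ∅.
Collecting: common zeros = {(2, 3)}, so the count is 1.
Comparison with the Bézout bound: 1 ≤ 1 = deg(f)·deg(g), as expected for curves with no common component (the bound is attained).


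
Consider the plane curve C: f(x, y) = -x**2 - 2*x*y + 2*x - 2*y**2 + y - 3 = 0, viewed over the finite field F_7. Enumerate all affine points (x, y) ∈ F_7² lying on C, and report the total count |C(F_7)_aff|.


Affine F_7-points: {(5, 3)}; count = 1.

For each of the 49 pairs (x, y) ∈ F_7², evaluate f(x, y) mod 7. Record the zeros.
  x = 0: [0↦4, 1↦3, 2↦5, 3↦3, 4↦4, 5↦1, 6↦1]  zeros at y ∈ ∅
  x = 1: [0↦5, 1↦2, 2↦2, 3↦5, 4↦4, 5↦6, 6↦4]  zeros at y ∈ ∅
  x = 2: [0↦4, 1↦6, 2↦4, 3↦5, 4↦2, 5↦2, 6↦5]  zeros at y ∈ ∅
  x = 3: [0↦1, 1↦1, 2↦4, 3↦3, 4↦5, 5↦3, 6↦4]  zeros at y ∈ ∅
  x = 4: [0↦3, 1↦1, 2↦2, 3↦6, 4↦6, 5↦2, 6↦1]  zeros at y ∈ ∅
  x = 5: [0↦3, 1↦6, 2↦5, 3↦0, 4↦5, 5↦6, 6↦3]  zeros at y ∈ {3}
  x = 6: [0↦1, 1↦2, 2↦6, 3↦6, 4↦2, 5↦1, 6↦3]  zeros at y ∈ ∅
Collecting zeros: affine points = {(5, 3)}.
Total count |C(F_7)_aff| = 1.


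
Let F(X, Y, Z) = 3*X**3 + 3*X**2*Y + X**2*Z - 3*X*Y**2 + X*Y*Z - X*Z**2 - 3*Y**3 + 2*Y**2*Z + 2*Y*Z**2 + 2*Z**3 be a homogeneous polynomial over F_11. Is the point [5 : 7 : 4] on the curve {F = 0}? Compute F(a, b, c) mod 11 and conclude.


F(5,7,4) ≡ 7 (mod 11); P is NOT on the curve.

Evaluate F(5, 7, 4) term-by-term (mod 11).
  3*X**3 ↦ 3·125·1·1 = 375
  3*X**2*Y ↦ 3·25·7·1 = 525
  X**2*Z ↦ 1·25·1·4 = 100
  -3*X*Y**2 ↦ -3·5·49·1 = -735
  X*Y*Z ↦ 1·5·7·4 = 140
  -X*Z**2 ↦ -1·5·1·16 = -80
  -3*Y**3 ↦ -3·1·343·1 = -1029
  2*Y**2*Z ↦ 2·1·49·4 = 392
  2*Y*Z**2 ↦ 2·1·7·16 = 224
  2*Z**3 ↦ 2·1·1·64 = 128
Sum: F(5, 7, 4) = (375) + (525) + (100) + (-735) + (140) + (-80) + (-1029) + (392) + (224) + (128) = 40.
Reducing mod 11: 40 ≡ 7 (mod 11).
Since F(a, b, c) ≡ 7 ≠ 0 (mod 11), P does NOT lie on the curve.


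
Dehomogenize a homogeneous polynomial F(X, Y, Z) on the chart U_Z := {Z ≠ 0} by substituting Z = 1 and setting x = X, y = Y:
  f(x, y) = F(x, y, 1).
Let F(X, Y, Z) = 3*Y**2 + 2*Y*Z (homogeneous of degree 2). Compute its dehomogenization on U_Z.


f(x, y) = 3*y**2 + 2*y

On U_Z we set Z = 1. Each monomial c·X^i·Y^j·Z^k in F becomes c·x^i·y^j·1^k = c·x^i·y^j.
Substituting Z = 1: F(X, Y, 1) = 3*y**2 + 2*y.
Note: deg(f) ≤ deg(F) = 2; strict inequality happens when F is divisible by Z (lost terms).


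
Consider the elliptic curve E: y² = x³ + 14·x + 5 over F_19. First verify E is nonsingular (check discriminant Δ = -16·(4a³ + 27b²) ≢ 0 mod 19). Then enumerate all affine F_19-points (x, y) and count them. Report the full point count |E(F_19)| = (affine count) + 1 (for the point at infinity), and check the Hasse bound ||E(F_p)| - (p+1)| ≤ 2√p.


Affine points = {(0, 9), (0, 10), (1, 1), (1, 18), (3, 6), (3, 13), (4, 7), (4, 12), (6, 1), (6, 18), (7, 3), (7, 16), (9, 9), (9, 10), (10, 9), (10, 10), (12, 1), (12, 18), (13, 3), (13, 16), (14, 0), (17, 8), (17, 11), (18, 3), (18, 16)}; affine count = 25; |E(F_19)| = 26.

Discriminant check: Δ ∝ 4a³ + 27b² = 4·14³ + 27·5² = 4·2744 + 27·25 ≡ 4 (mod 19). Nonzero ⇒ E is nonsingular.
For each x ∈ F_19, compute rhs = x³ + 14·x + 5 mod 19, then count y ∈ F_19 with y² ≡ rhs.
  x = 0: rhs = 5, matching y values: 9, 10 (2 points).
  x = 1: rhs = 1, matching y values: 1, 18 (2 points).
  x = 2: rhs = 3, matching y values: none (0 points).
  x = 3: rhs = 17, matching y values: 6, 13 (2 points).
  x = 4: rhs = 11, matching y values: 7, 12 (2 points).
  x = 5: rhs = 10, matching y values: none (0 points).
  x = 6: rhs = 1, matching y values: 1, 18 (2 points).
  x = 7: rhs = 9, matching y values: 3, 16 (2 points).
  x = 8: rhs = 2, matching y values: none (0 points).
  x = 9: rhs = 5, matching y values: 9, 10 (2 points).
  x = 10: rhs = 5, matching y values: 9, 10 (2 points).
  x = 11: rhs = 8, matching y values: none (0 points).
  x = 12: rhs = 1, matching y values: 1, 18 (2 points).
  x = 13: rhs = 9, matching y values: 3, 16 (2 points).
  x = 14: rhs = 0, matching y values: 0 (1 points).
  x = 15: rhs = 18, matching y values: none (0 points).
  x = 16: rhs = 12, matching y values: none (0 points).
  x = 17: rhs = 7, matching y values: 8, 11 (2 points).
  x = 18: rhs = 9, matching y values: 3, 16 (2 points).
Total affine count: 25.
Full point count |E(F_19)| = 25 + 1 = 26.
Hasse bound: |26 − (19+1)| = |6| = 6 ≤ 2√19 ≈ 8.7178 ✓.


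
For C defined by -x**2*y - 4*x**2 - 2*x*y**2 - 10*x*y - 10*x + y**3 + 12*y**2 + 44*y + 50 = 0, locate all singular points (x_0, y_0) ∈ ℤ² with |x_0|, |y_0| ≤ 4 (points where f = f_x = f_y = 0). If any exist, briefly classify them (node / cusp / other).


Singular points: {(1, -3)}; classification: node.

Compute partial derivatives:
  f_x = -2*x*y - 8*x - 2*y**2 - 10*y - 10.
  f_y = -x**2 - 4*x*y - 10*x + 3*y**2 + 24*y + 44.
Scan x_0 ∈ {−4, ..., 4}. For each x_0, f_y(x_0, y) is a polynomial in y; find its integer roots y ∈ {−4, ..., 4}, then test f_x and f at those candidates.
  x = -4: f_y(-4, y) = 3*y**2 + 40*y + 68; vanishes at y ∈ {-2}. (-4, -2): f_x = 18 ≠ 0.
  x = -3: f_y(-3, y) = 3*y**2 + 36*y + 65; no integer root y with |y| ≤ 4.
  x = -2: f_y(-2, y) = 3*y**2 + 32*y + 60; no integer root y with |y| ≤ 4.
  x = -1: f_y(-1, y) = 3*y**2 + 28*y + 53; no integer root y with |y| ≤ 4.
  x = 0: f_y(0, y) = 3*y**2 + 24*y + 44; no integer root y with |y| ≤ 4.
  x = 1: f_y(1, y) = 3*y**2 + 20*y + 33; vanishes at y ∈ {-3}. (1, -3): f_x = 0, f = 0 — SINGULAR.
  x = 2: f_y(2, y) = 3*y**2 + 16*y + 20; vanishes at y ∈ {-2}. (2, -2): f_x = -6 ≠ 0.
  x = 3: f_y(3, y) = 3*y**2 + 12*y + 5; no integer root y with |y| ≤ 4.
  x = 4: f_y(4, y) = 3*y**2 + 8*y - 12; no integer root y with |y| ≤ 4.
Only singular point on the grid: (1, -3).
Classify: substitute x = 1 + u, y = -3 + v and expand: f = -u**2*v - u**2 - 2*u*v**2 + v**3 + v**2.
No constant or linear terms (consistent with a singular point). Quadratic part: -u**2 + v**2. Cubic part: -u**2*v - 2*u*v**2 + v**3.
The quadratic part v**2 - u**2 = (v − u)(v + u) splits into two distinct linear factors, so there are two distinct tangent lines y − -3 = ±(x − 1) — this is a node (ordinary double point).
Classification: node.


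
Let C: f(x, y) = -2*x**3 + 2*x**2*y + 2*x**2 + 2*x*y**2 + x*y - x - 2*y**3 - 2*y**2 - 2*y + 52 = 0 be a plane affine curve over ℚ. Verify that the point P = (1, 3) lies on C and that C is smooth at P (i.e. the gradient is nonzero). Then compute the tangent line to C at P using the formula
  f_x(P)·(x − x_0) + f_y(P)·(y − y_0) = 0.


Tangent line at P: 30*x - 53*y + 129 = 0.

Step 1: f(1, 3) = 0, so P lies on C.
Step 2: partial derivatives
  f_x(x, y) = -6*x**2 + 4*x*y + 4*x + 2*y**2 + y - 1, f_y(x, y) = 2*x**2 + 4*x*y + x - 6*y**2 - 4*y - 2.
  f_x(P) = 30, f_y(P) = -53 (gradient nonzero, so P is smooth).
Step 3: tangent line at P: 30·(x − 1) + -53·(y − 3) = 0.
Expanding: 30*x - 53*y + 129 = 0.


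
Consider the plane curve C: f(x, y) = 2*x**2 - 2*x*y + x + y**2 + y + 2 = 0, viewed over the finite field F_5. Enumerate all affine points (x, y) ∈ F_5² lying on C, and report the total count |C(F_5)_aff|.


Affine F_5-points: {(1, 0), (1, 1), (2, 1), (2, 2)}; count = 4.

For each of the 25 pairs (x, y) ∈ F_5², evaluate f(x, y) mod 5. Record the zeros.
  x = 0: [0↦2, 1↦4, 2↦3, 3↦4, 4↦2]  zeros at y ∈ ∅
  x = 1: [0↦0, 1↦0, 2↦2, 3↦1, 4↦2]  zeros at y ∈ {0, 1}
  x = 2: [0↦2, 1↦0, 2↦0, 3↦2, 4↦1]  zeros at y ∈ {1, 2}
  x = 3: [0↦3, 1↦4, 2↦2, 3↦2, 4↦4]  zeros at y ∈ ∅
  x = 4: [0↦3, 1↦2, 2↦3, 3↦1, 4↦1]  zeros at y ∈ ∅
Collecting zeros: affine points = {(1, 0), (1, 1), (2, 1), (2, 2)}.
Total count |C(F_5)_aff| = 4.


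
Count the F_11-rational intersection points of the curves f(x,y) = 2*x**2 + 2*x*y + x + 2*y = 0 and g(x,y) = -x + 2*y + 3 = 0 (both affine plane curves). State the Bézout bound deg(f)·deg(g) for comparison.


Common zeros: {(6, 7), (9, 3)}; count = 2; Bézout bound = 2.

deg(f) = 2, deg(g) = 1, so Bézout bound = 2.
Scan x ∈ F_11. For each x, list the y ∈ F_11 with f(x, y) ≡ 0 and those with g(x, y) ≡ 0 (mod 11); the common zeros in that column are the intersection.
  x = 0: f ≡ 0 at y ∈ {0}; g ≡ 0 at y ∈ {4}; common: ∅.
  x = 1: f ≡ 0 at y ∈ {2}; g ≡ 0 at y ∈ {10}; common: ∅.
  x = 2: f ≡ 0 at y ∈ {2}; g ≡ 0 at y ∈ {5}; common: ∅.
  x = 3: f ≡ 0 at y ∈ {7}; g ≡ 0 at y ∈ {0}; common: ∅.
  x = 4: f ≡ 0 at y ∈ {3}; g ≡ 0 at y ∈ {6}; common: ∅.
  x = 5: f ≡ 0 at y ∈ {0}; g ≡ 0 at y ∈ {1}; common: ∅.
  x = 6: f ≡ 0 at y ∈ {7}; g ≡ 0 at y ∈ {7}; common: {7}.
  x = 7: f ≡ 0 at y ∈ {1}; g ≡ 0 at y ∈ {2}; common: ∅.
  x = 8: f ≡ 0 at y ∈ {1}; g ≡ 0 at y ∈ {8}; common: ∅.
  x = 9: f ≡ 0 at y ∈ {3}; g ≡ 0 at y ∈ {3}; common: {3}.
  x = 10: f ≡ 0 at y ∈ ∅; g ≡ 0 at y ∈ {9}; common: ∅.
Collecting: common zeros = {(6, 7), (9, 3)}, so the count is 2.
Comparison with the Bézout bound: 2 ≤ 2 = deg(f)·deg(g), as expected for curves with no common component (the bound is attained).


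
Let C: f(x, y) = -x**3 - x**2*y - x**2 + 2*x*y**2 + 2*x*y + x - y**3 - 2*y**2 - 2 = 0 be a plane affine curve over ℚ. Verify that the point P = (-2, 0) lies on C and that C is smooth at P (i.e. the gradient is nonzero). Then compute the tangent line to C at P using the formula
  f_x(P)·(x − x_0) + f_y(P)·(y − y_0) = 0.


Tangent line at P: -7*x - 8*y - 14 = 0.

Step 1: f(-2, 0) = 0, so P lies on C.
Step 2: partial derivatives
  f_x(x, y) = -3*x**2 - 2*x*y - 2*x + 2*y**2 + 2*y + 1, f_y(x, y) = -x**2 + 4*x*y + 2*x - 3*y**2 - 4*y.
  f_x(P) = -7, f_y(P) = -8 (gradient nonzero, so P is smooth).
Step 3: tangent line at P: -7·(x − -2) + -8·(y − 0) = 0.
Expanding: -7*x - 8*y - 14 = 0.


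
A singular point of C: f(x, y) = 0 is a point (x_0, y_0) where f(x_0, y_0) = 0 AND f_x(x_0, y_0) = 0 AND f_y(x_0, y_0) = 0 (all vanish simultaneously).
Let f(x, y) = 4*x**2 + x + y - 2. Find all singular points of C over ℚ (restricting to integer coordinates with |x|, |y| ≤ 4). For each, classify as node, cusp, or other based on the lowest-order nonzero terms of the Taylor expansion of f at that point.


No singular points in the scanned grid; C is smooth there.

Compute partial derivatives:
  f_x = 8*x + 1.
  f_y = 1.
f_y = 1 is a nonzero constant, so f_y never vanishes: no point (x, y) can satisfy f = f_x = f_y = 0. In particular no (x, y) ∈ {−4, ..., 4}² is singular; the curve is smooth.


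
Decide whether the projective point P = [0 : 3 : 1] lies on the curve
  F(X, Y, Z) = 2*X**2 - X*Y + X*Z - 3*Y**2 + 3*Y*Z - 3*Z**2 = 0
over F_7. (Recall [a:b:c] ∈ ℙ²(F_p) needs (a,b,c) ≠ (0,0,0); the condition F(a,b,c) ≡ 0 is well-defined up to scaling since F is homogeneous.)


F(0,3,1) ≡ 0 (mod 7); P is on the curve.

Evaluate F(0, 3, 1) term-by-term (mod 7).
  2*X**2 ↦ 2·0·1·1 = 0
  -X*Y ↦ -1·0·3·1 = 0
  X*Z ↦ 1·0·1·1 = 0
  -3*Y**2 ↦ -3·1·9·1 = -27
  3*Y*Z ↦ 3·1·3·1 = 9
  -3*Z**2 ↦ -3·1·1·1 = -3
Sum: F(0, 3, 1) = (0) + (0) + (0) + (-27) + (9) + (-3) = -21.
Reducing mod 7: -21 ≡ 0 (mod 7).
Since F(a, b, c) ≡ 0 (mod 7), P lies on the curve.


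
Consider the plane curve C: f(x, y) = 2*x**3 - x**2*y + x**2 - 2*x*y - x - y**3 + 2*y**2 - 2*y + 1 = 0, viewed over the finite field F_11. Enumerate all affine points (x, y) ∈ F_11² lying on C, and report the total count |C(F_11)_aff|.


Affine F_11-points: {(0, 1), (1, 10), (2, 9), (3, 5), (4, 7), (4, 8), (4, 9), (5, 5), (6, 2), (6, 4), (6, 7), (8, 10), (9, 6), (9, 9), (10, 3)}; count = 15.

For each of the 121 pairs (x, y) ∈ F_11², evaluate f(x, y) mod 11. Record the zeros.
  x = 0: [0↦1, 1↦0, 2↦8, 3↦8, 4↦5, 5↦4, 6↦10, 7↦6, 8↦8, 9↦10, 10↦6]  zeros at y ∈ {1}
  x = 1: [0↦3, 1↦10, 2↦4, 3↦1, 4↦6, 5↦2, 6↦5, 7↦9, 8↦8, 9↦7, 10↦0]  zeros at y ∈ {10}
  x = 2: [0↦8, 1↦10, 2↦10, 3↦2, 4↦2, 5↦4, 6↦2, 7↦1, 8↦6, 9↦0, 10↦10]  zeros at y ∈ {9}
  x = 3: [0↦6, 1↦1, 2↦5, 3↦1, 4↦5, 5↦0, 6↦2, 7↦5, 8↦3, 9↦1, 10↦4]  zeros at y ∈ {5}
  x = 4: [0↦9, 1↦6, 2↦1, 3↦10, 4↦5, 5↦2, 6↦6, 7↦0, 8↦0, 9↦0, 10↦5]  zeros at y ∈ {7, 8, 9}
  x = 5: [0↦7, 1↦4, 2↦10, 3↦8, 4↦3, 5↦0, 6↦4, 7↦9, 8↦9, 9↦9, 10↦3]  zeros at y ∈ {5}
  x = 6: [0↦1, 1↦7, 2↦0, 3↦7, 4↦0, 5↦6, 6↦8, 7↦0, 8↦9, 9↦7, 10↦10]  zeros at y ∈ {2, 4, 7}
  x = 7: [0↦3, 1↦5, 2↦5, 3↦8, 4↦8, 5↦10, 6↦8, 7↦7, 8↦1, 9↦6, 10↦5]  zeros at y ∈ ∅
  x = 8: [0↦3, 1↦10, 2↦4, 3↦1, 4↦6, 5↦2, 6↦5, 7↦9, 8↦8, 9↦7, 10↦0]  zeros at y ∈ {10}
  x = 9: [0↦2, 1↦1, 2↦9, 3↦9, 4↦6, 5↦5, 6↦0, 7↦7, 8↦9, 9↦0, 10↦7]  zeros at y ∈ {6, 9}
  x = 10: [0↦1, 1↦1, 2↦10, 3↦0, 4↦9, 5↦9, 6↦5, 7↦2, 8↦5, 9↦8, 10↦5]  zeros at y ∈ {3}
Collecting zeros: affine points = {(0, 1), (1, 10), (2, 9), (3, 5), (4, 7), (4, 8), (4, 9), (5, 5), (6, 2), (6, 4), (6, 7), (8, 10), (9, 6), (9, 9), (10, 3)}.
Total count |C(F_11)_aff| = 15.


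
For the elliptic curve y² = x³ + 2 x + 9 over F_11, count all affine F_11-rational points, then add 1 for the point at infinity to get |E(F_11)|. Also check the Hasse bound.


Affine points = {(0, 3), (0, 8), (1, 1), (1, 10), (3, 3), (3, 8), (4, 2), (4, 9), (5, 1), (5, 10), (7, 5), (7, 6), (8, 3), (8, 8)}; affine count = 14; |E(F_11)| = 15.

Discriminant check: Δ ∝ 4a³ + 27b² = 4·2³ + 27·9² = 4·8 + 27·81 ≡ 8 (mod 11). Nonzero ⇒ E is nonsingular.
For each x ∈ F_11, compute rhs = x³ + 2·x + 9 mod 11, then count y ∈ F_11 with y² ≡ rhs.
  x = 0: rhs = 9, matching y values: 3, 8 (2 points).
  x = 1: rhs = 1, matching y values: 1, 10 (2 points).
  x = 2: rhs = 10, matching y values: none (0 points).
  x = 3: rhs = 9, matching y values: 3, 8 (2 points).
  x = 4: rhs = 4, matching y values: 2, 9 (2 points).
  x = 5: rhs = 1, matching y values: 1, 10 (2 points).
  x = 6: rhs = 6, matching y values: none (0 points).
  x = 7: rhs = 3, matching y values: 5, 6 (2 points).
  x = 8: rhs = 9, matching y values: 3, 8 (2 points).
  x = 9: rhs = 8, matching y values: none (0 points).
  x = 10: rhs = 6, matching y values: none (0 points).
Total affine count: 14.
Full point count |E(F_11)| = 14 + 1 = 15.
Hasse bound: |15 − (11+1)| = |3| = 3 ≤ 2√11 ≈ 6.6332 ✓.


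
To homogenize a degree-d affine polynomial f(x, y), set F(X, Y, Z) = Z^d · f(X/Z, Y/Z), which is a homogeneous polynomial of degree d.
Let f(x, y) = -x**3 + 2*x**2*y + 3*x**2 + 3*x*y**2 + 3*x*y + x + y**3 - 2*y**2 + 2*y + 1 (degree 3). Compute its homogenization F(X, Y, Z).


F(X, Y, Z) = -X**3 + 2*X**2*Y + 3*X**2*Z + 3*X*Y**2 + 3*X*Y*Z + X*Z**2 + Y**3 - 2*Y**2*Z + 2*Y*Z**2 + Z**3

deg(f) = 3.
Substitute x = X/Z, y = Y/Z into f, then multiply by Z^3.
  monomial -1·x^3·y^0 ↦ -1·X^3·Y^0·Z^0.
  monomial 2·x^2·y^1 ↦ 2·X^2·Y^1·Z^0.
  monomial 3·x^2·y^0 ↦ 3·X^2·Y^0·Z^1.
  monomial 3·x^1·y^2 ↦ 3·X^1·Y^2·Z^0.
  monomial 3·x^1·y^1 ↦ 3·X^1·Y^1·Z^1.
  monomial 1·x^1·y^0 ↦ 1·X^1·Y^0·Z^2.
  monomial 1·x^0·y^3 ↦ 1·X^0·Y^3·Z^0.
  monomial -2·x^0·y^2 ↦ -2·X^0·Y^2·Z^1.
  monomial 2·x^0·y^1 ↦ 2·X^0·Y^1·Z^2.
  monomial 1·x^0·y^0 ↦ 1·X^0·Y^0·Z^3.
Collecting: F(X, Y, Z) = -X**3 + 2*X**2*Y + 3*X**2*Z + 3*X*Y**2 + 3*X*Y*Z + X*Z**2 + Y**3 - 2*Y**2*Z + 2*Y*Z**2 + Z**3.


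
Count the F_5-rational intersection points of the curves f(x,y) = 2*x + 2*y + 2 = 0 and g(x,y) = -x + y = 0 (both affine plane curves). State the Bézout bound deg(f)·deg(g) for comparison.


Common zeros: {(2, 2)}; count = 1; Bézout bound = 1.

deg(f) = 1, deg(g) = 1, so Bézout bound = 1.
Scan x ∈ F_5. For each x, list the y ∈ F_5 with f(x, y) ≡ 0 and those with g(x, y) ≡ 0 (mod 5); the common zeros in that column are the intersection.
  x = 0: f ≡ 0 at y ∈ {4}; g ≡ 0 at y ∈ {0}; common: ∅.
  x = 1: f ≡ 0 at y ∈ {3}; g ≡ 0 at y ∈ {1}; common: ∅.
  x = 2: f ≡ 0 at y ∈ {2}; g ≡ 0 at y ∈ {2}; common: {2}.
  x = 3: f ≡ 0 at y ∈ {1}; g ≡ 0 at y ∈ {3}; common: ∅.
  x = 4: f ≡ 0 at y ∈ {0}; g ≡ 0 at y ∈ {4}; common: ∅.
Collecting: common zeros = {(2, 2)}, so the count is 1.
Comparison with the Bézout bound: 1 ≤ 1 = deg(f)·deg(g), as expected for curves with no common component (the bound is attained).


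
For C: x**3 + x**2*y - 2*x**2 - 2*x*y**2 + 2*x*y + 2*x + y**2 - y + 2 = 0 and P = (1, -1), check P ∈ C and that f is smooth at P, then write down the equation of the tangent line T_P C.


Tangent line at P: -5*x + 4*y + 9 = 0.

Step 1: f(1, -1) = 0, so P lies on C.
Step 2: partial derivatives
  f_x(x, y) = 3*x**2 + 2*x*y - 4*x - 2*y**2 + 2*y + 2, f_y(x, y) = x**2 - 4*x*y + 2*x + 2*y - 1.
  f_x(P) = -5, f_y(P) = 4 (gradient nonzero, so P is smooth).
Step 3: tangent line at P: -5·(x − 1) + 4·(y − -1) = 0.
Expanding: -5*x + 4*y + 9 = 0.


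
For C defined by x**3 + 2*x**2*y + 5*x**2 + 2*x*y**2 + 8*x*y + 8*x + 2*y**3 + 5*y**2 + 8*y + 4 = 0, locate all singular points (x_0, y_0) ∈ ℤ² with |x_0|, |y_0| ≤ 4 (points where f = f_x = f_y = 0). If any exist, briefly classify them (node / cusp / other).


Singular points: {(-2, 0)}; classification: node.

Compute partial derivatives:
  f_x = 3*x**2 + 4*x*y + 10*x + 2*y**2 + 8*y + 8.
  f_y = 2*x**2 + 4*x*y + 8*x + 6*y**2 + 10*y + 8.
Scan x_0 ∈ {−4, ..., 4}. For each x_0, f_y(x_0, y) is a polynomial in y; find its integer roots y ∈ {−4, ..., 4}, then test f_x and f at those candidates.
  x = -4: f_y(-4, y) = 6*y**2 - 6*y + 8; no integer root y with |y| ≤ 4.
  x = -3: f_y(-3, y) = 6*y**2 - 2*y + 2; no integer root y with |y| ≤ 4.
  x = -2: f_y(-2, y) = 6*y**2 + 2*y; vanishes at y ∈ {0}. (-2, 0): f_x = 0, f = 0 — SINGULAR.
  x = -1: f_y(-1, y) = 6*y**2 + 6*y + 2; no integer root y with |y| ≤ 4.
  x = 0: f_y(0, y) = 6*y**2 + 10*y + 8; no integer root y with |y| ≤ 4.
  x = 1: f_y(1, y) = 6*y**2 + 14*y + 18; no integer root y with |y| ≤ 4.
  x = 2: f_y(2, y) = 6*y**2 + 18*y + 32; no integer root y with |y| ≤ 4.
  x = 3: f_y(3, y) = 6*y**2 + 22*y + 50; no integer root y with |y| ≤ 4.
  x = 4: f_y(4, y) = 6*y**2 + 26*y + 72; no integer root y with |y| ≤ 4.
Only singular point on the grid: (-2, 0).
Classify: substitute x = -2 + u, y = 0 + v and expand: f = u**3 + 2*u**2*v - u**2 + 2*u*v**2 + 2*v**3 + v**2.
No constant or linear terms (consistent with a singular point). Quadratic part: -u**2 + v**2. Cubic part: u**3 + 2*u**2*v + 2*u*v**2 + 2*v**3.
The quadratic part v**2 - u**2 = (v − u)(v + u) splits into two distinct linear factors, so there are two distinct tangent lines y − 0 = ±(x − -2) — this is a node (ordinary double point).
Classification: node.


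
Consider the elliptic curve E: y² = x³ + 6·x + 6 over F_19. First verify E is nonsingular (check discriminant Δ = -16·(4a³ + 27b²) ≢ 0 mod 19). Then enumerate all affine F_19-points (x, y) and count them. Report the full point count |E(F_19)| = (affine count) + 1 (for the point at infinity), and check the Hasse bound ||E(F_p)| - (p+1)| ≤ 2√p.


Affine points = {(0, 5), (0, 14), (2, 8), (2, 11), (5, 3), (5, 16), (6, 7), (6, 12), (7, 7), (7, 12), (11, 4), (11, 15), (12, 1), (12, 18), (13, 1), (13, 18), (17, 9), (17, 10)}; affine count = 18; |E(F_19)| = 19.

Discriminant check: Δ ∝ 4a³ + 27b² = 4·6³ + 27·6² = 4·216 + 27·36 ≡ 12 (mod 19). Nonzero ⇒ E is nonsingular.
For each x ∈ F_19, compute rhs = x³ + 6·x + 6 mod 19, then count y ∈ F_19 with y² ≡ rhs.
  x = 0: rhs = 6, matching y values: 5, 14 (2 points).
  x = 1: rhs = 13, matching y values: none (0 points).
  x = 2: rhs = 7, matching y values: 8, 11 (2 points).
  x = 3: rhs = 13, matching y values: none (0 points).
  x = 4: rhs = 18, matching y values: none (0 points).
  x = 5: rhs = 9, matching y values: 3, 16 (2 points).
  x = 6: rhs = 11, matching y values: 7, 12 (2 points).
  x = 7: rhs = 11, matching y values: 7, 12 (2 points).
  x = 8: rhs = 15, matching y values: none (0 points).
  x = 9: rhs = 10, matching y values: none (0 points).
  x = 10: rhs = 2, matching y values: none (0 points).
  x = 11: rhs = 16, matching y values: 4, 15 (2 points).
  x = 12: rhs = 1, matching y values: 1, 18 (2 points).
  x = 13: rhs = 1, matching y values: 1, 18 (2 points).
  x = 14: rhs = 3, matching y values: none (0 points).
  x = 15: rhs = 13, matching y values: none (0 points).
  x = 16: rhs = 18, matching y values: none (0 points).
  x = 17: rhs = 5, matching y values: 9, 10 (2 points).
  x = 18: rhs = 18, matching y values: none (0 points).
Total affine count: 18.
Full point count |E(F_19)| = 18 + 1 = 19.
Hasse bound: |19 − (19+1)| = |-1| = 1 ≤ 2√19 ≈ 8.7178 ✓.


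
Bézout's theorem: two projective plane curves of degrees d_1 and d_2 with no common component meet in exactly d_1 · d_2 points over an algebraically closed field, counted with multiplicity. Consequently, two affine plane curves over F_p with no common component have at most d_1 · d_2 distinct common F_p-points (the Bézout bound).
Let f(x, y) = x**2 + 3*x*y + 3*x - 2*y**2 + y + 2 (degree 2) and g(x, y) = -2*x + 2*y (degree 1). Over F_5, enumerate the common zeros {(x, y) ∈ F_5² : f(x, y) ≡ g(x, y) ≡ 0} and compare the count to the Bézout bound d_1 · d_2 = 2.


Common zeros: {(4, 4)}; count = 1; Bézout bound = 2.

deg(f) = 2, deg(g) = 1, so Bézout bound = 2.
Scan x ∈ F_5. For each x, list the y ∈ F_5 with f(x, y) ≡ 0 and those with g(x, y) ≡ 0 (mod 5); the common zeros in that column are the intersection.
  x = 0: f ≡ 0 at y ∈ ∅; g ≡ 0 at y ∈ {0}; common: ∅.
  x = 1: f ≡ 0 at y ∈ {3, 4}; g ≡ 0 at y ∈ {1}; common: ∅.
  x = 2: f ≡ 0 at y ∈ {3}; g ≡ 0 at y ∈ {2}; common: ∅.
  x = 3: f ≡ 0 at y ∈ {0}; g ≡ 0 at y ∈ {3}; common: ∅.
  x = 4: f ≡ 0 at y ∈ {0, 4}; g ≡ 0 at y ∈ {4}; common: {4}.
Collecting: common zeros = {(4, 4)}, so the count is 1.
Comparison with the Bézout bound: 1 ≤ 2 = deg(f)·deg(g), as expected for curves with no common component (the affine F_5-count falls short of the bound because intersections may lie at infinity, over extension fields, or carry multiplicity).


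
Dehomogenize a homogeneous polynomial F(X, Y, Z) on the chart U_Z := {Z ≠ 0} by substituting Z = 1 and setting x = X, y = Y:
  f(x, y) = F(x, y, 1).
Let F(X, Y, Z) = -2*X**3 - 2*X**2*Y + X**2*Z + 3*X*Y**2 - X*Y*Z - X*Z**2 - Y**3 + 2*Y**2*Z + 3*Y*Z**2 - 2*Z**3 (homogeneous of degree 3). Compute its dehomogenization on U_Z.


f(x, y) = -2*x**3 - 2*x**2*y + x**2 + 3*x*y**2 - x*y - x - y**3 + 2*y**2 + 3*y - 2

On U_Z we set Z = 1. Each monomial c·X^i·Y^j·Z^k in F becomes c·x^i·y^j·1^k = c·x^i·y^j.
Substituting Z = 1: F(X, Y, 1) = -2*x**3 - 2*x**2*y + x**2 + 3*x*y**2 - x*y - x - y**3 + 2*y**2 + 3*y - 2.
Note: deg(f) ≤ deg(F) = 3; strict inequality happens when F is divisible by Z (lost terms).


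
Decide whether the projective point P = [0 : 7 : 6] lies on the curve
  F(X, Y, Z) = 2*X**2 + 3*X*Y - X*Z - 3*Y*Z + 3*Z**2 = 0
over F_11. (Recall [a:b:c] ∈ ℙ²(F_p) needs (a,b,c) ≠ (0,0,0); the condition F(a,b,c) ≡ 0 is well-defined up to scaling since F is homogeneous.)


F(0,7,6) ≡ 4 (mod 11); P is NOT on the curve.

Evaluate F(0, 7, 6) term-by-term (mod 11).
  2*X**2 ↦ 2·0·1·1 = 0
  3*X*Y ↦ 3·0·7·1 = 0
  -X*Z ↦ -1·0·1·6 = 0
  -3*Y*Z ↦ -3·1·7·6 = -126
  3*Z**2 ↦ 3·1·1·36 = 108
Sum: F(0, 7, 6) = (0) + (0) + (0) + (-126) + (108) = -18.
Reducing mod 11: -18 ≡ 4 (mod 11).
Since F(a, b, c) ≡ 4 ≠ 0 (mod 11), P does NOT lie on the curve.


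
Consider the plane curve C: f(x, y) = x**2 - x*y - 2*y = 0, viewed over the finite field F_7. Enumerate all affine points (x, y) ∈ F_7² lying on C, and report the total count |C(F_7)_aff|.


Affine F_7-points: {(0, 0), (1, 5), (2, 1), (3, 6), (4, 5), (6, 1)}; count = 6.

For each of the 49 pairs (x, y) ∈ F_7², evaluate f(x, y) mod 7. Record the zeros.
  x = 0: [0↦0, 1↦5, 2↦3, 3↦1, 4↦6, 5↦4, 6↦2]  zeros at y ∈ {0}
  x = 1: [0↦1, 1↦5, 2↦2, 3↦6, 4↦3, 5↦0, 6↦4]  zeros at y ∈ {5}
  x = 2: [0↦4, 1↦0, 2↦3, 3↦6, 4↦2, 5↦5, 6↦1]  zeros at y ∈ {1}
  x = 3: [0↦2, 1↦4, 2↦6, 3↦1, 4↦3, 5↦5, 6↦0]  zeros at y ∈ {6}
  x = 4: [0↦2, 1↦3, 2↦4, 3↦5, 4↦6, 5↦0, 6↦1]  zeros at y ∈ {5}
  x = 5: [0↦4, 1↦4, 2↦4, 3↦4, 4↦4, 5↦4, 6↦4]  zeros at y ∈ ∅
  x = 6: [0↦1, 1↦0, 2↦6, 3↦5, 4↦4, 5↦3, 6↦2]  zeros at y ∈ {1}
Collecting zeros: affine points = {(0, 0), (1, 5), (2, 1), (3, 6), (4, 5), (6, 1)}.
Total count |C(F_7)_aff| = 6.


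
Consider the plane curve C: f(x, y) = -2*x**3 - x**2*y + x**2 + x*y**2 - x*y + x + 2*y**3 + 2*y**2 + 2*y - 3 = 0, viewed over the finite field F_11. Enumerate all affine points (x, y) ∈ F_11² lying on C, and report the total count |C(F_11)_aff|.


Affine F_11-points: {(0, 4), (2, 1), (2, 2), (2, 6), (4, 1), (4, 6), (5, 1), (6, 4), (6, 5), (6, 9), (7, 3), (7, 10), (8, 6), (9, 4), (10, 7)}; count = 15.

For each of the 121 pairs (x, y) ∈ F_11², evaluate f(x, y) mod 11. Record the zeros.
  x = 0: [0↦8, 1↦3, 2↦3, 3↦9, 4↦0, 5↦10, 6↦7, 7↦3, 8↦10, 9↦7, 10↦6]  zeros at y ∈ {4}
  x = 1: [0↦8, 1↦2, 2↦3, 3↦1, 4↦8, 5↦3, 6↦9, 7↦5, 8↦3, 9↦4, 10↦9]  zeros at y ∈ ∅
  x = 2: [0↦9, 1↦0, 2↦0, 3↦10, 4↦9, 5↦9, 6↦0, 7↦5, 8↦3, 9↦6, 10↦4]  zeros at y ∈ {1, 2, 6}
  x = 3: [0↦10, 1↦7, 2↦4, 3↦2, 4↦2, 5↦5, 6↦1, 7↦2, 8↦9, 9↦1, 10↦1]  zeros at y ∈ ∅
  x = 4: [0↦10, 1↦0, 2↦3, 3↦9, 4↦8, 5↦1, 6↦0, 7↦6, 8↦9, 9↦10, 10↦10]  zeros at y ∈ {1, 6}
  x = 5: [0↦8, 1↦0, 2↦7, 3↦8, 4↦4, 5↦7, 6↦7, 7↦5, 8↦2, 9↦10, 10↦8]  zeros at y ∈ {1}
  x = 6: [0↦3, 1↦6, 2↦4, 3↦9, 4↦0, 5↦0, 6↦10, 7↦9, 8↦9, 9↦0, 10↦5]  zeros at y ∈ {4, 5, 9}
  x = 7: [0↦5, 1↦6, 2↦4, 3↦0, 4↦6, 5↦1, 6↦8, 7↦6, 8↦7, 9↦1, 10↦0]  zeros at y ∈ {3, 10}
  x = 8: [0↦2, 1↦10, 2↦6, 3↦2, 4↦10, 5↦9, 6↦0, 7↦6, 8↦6, 9↦1, 10↦3]  zeros at y ∈ {6}
  x = 9: [0↦4, 1↦6, 2↦9, 3↦3, 4↦0, 5↦1, 6↦7, 7↦8, 8↦5, 9↦10, 10↦2]  zeros at y ∈ {4}
  x = 10: [0↦10, 1↦4, 2↦1, 3↦2, 4↦8, 5↦9, 6↦6, 7↦0, 8↦3, 9↦5, 10↦7]  zeros at y ∈ {7}
Collecting zeros: affine points = {(0, 4), (2, 1), (2, 2), (2, 6), (4, 1), (4, 6), (5, 1), (6, 4), (6, 5), (6, 9), (7, 3), (7, 10), (8, 6), (9, 4), (10, 7)}.
Total count |C(F_11)_aff| = 15.


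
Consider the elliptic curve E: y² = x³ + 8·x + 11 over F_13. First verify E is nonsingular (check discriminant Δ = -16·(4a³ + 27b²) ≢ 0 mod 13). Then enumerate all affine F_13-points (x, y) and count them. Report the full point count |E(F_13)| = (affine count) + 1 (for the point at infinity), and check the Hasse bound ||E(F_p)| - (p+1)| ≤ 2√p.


Affine points = {(2, 3), (2, 10), (3, 6), (3, 7), (4, 4), (4, 9), (10, 5), (10, 8), (11, 0)}; affine count = 9; |E(F_13)| = 10.

Discriminant check: Δ ∝ 4a³ + 27b² = 4·8³ + 27·11² = 4·512 + 27·121 ≡ 11 (mod 13). Nonzero ⇒ E is nonsingular.
For each x ∈ F_13, compute rhs = x³ + 8·x + 11 mod 13, then count y ∈ F_13 with y² ≡ rhs.
  x = 0: rhs = 11, matching y values: none (0 points).
  x = 1: rhs = 7, matching y values: none (0 points).
  x = 2: rhs = 9, matching y values: 3, 10 (2 points).
  x = 3: rhs = 10, matching y values: 6, 7 (2 points).
  x = 4: rhs = 3, matching y values: 4, 9 (2 points).
  x = 5: rhs = 7, matching y values: none (0 points).
  x = 6: rhs = 2, matching y values: none (0 points).
  x = 7: rhs = 7, matching y values: none (0 points).
  x = 8: rhs = 2, matching y values: none (0 points).
  x = 9: rhs = 6, matching y values: none (0 points).
  x = 10: rhs = 12, matching y values: 5, 8 (2 points).
  x = 11: rhs = 0, matching y values: 0 (1 points).
  x = 12: rhs = 2, matching y values: none (0 points).
Total affine count: 9.
Full point count |E(F_13)| = 9 + 1 = 10.
Hasse bound: |10 − (13+1)| = |-4| = 4 ≤ 2√13 ≈ 7.2111 ✓.


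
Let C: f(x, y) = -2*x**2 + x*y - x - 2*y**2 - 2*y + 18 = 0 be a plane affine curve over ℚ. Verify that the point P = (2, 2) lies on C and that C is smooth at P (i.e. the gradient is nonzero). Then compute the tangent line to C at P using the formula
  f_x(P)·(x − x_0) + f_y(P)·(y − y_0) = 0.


Tangent line at P: -7*x - 8*y + 30 = 0.

Step 1: f(2, 2) = 0, so P lies on C.
Step 2: partial derivatives
  f_x(x, y) = -4*x + y - 1, f_y(x, y) = x - 4*y - 2.
  f_x(P) = -7, f_y(P) = -8 (gradient nonzero, so P is smooth).
Step 3: tangent line at P: -7·(x − 2) + -8·(y − 2) = 0.
Expanding: -7*x - 8*y + 30 = 0.


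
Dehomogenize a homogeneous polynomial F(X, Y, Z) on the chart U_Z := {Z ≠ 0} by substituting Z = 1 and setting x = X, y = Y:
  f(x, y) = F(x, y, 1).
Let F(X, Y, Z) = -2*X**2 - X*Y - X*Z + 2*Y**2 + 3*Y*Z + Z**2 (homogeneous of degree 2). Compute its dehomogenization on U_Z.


f(x, y) = -2*x**2 - x*y - x + 2*y**2 + 3*y + 1

On U_Z we set Z = 1. Each monomial c·X^i·Y^j·Z^k in F becomes c·x^i·y^j·1^k = c·x^i·y^j.
Substituting Z = 1: F(X, Y, 1) = -2*x**2 - x*y - x + 2*y**2 + 3*y + 1.
Note: deg(f) ≤ deg(F) = 2; strict inequality happens when F is divisible by Z (lost terms).


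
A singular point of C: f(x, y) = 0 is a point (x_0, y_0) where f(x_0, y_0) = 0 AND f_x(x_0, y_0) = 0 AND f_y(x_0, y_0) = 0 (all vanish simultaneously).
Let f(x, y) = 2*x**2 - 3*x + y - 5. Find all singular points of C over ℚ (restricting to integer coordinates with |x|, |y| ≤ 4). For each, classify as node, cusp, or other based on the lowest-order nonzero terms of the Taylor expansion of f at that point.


No singular points in the scanned grid; C is smooth there.

Compute partial derivatives:
  f_x = 4*x - 3.
  f_y = 1.
f_y = 1 is a nonzero constant, so f_y never vanishes: no point (x, y) can satisfy f = f_x = f_y = 0. In particular no (x, y) ∈ {−4, ..., 4}² is singular; the curve is smooth.


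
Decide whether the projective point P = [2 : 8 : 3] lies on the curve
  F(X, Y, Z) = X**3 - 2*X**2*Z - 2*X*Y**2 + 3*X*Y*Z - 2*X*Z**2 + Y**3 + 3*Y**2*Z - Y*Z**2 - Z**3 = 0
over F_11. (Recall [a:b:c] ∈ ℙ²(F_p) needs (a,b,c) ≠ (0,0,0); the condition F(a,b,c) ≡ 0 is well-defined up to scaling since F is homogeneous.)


F(2,8,3) ≡ 0 (mod 11); P is on the curve.

Evaluate F(2, 8, 3) term-by-term (mod 11).
  X**3 ↦ 1·8·1·1 = 8
  -2*X**2*Z ↦ -2·4·1·3 = -24
  -2*X*Y**2 ↦ -2·2·64·1 = -256
  3*X*Y*Z ↦ 3·2·8·3 = 144
  -2*X*Z**2 ↦ -2·2·1·9 = -36
  Y**3 ↦ 1·1·512·1 = 512
  3*Y**2*Z ↦ 3·1·64·3 = 576
  -Y*Z**2 ↦ -1·1·8·9 = -72
  -Z**3 ↦ -1·1·1·27 = -27
Sum: F(2, 8, 3) = (8) + (-24) + (-256) + (144) + (-36) + (512) + (576) + (-72) + (-27) = 825.
Reducing mod 11: 825 ≡ 0 (mod 11).
Since F(a, b, c) ≡ 0 (mod 11), P lies on the curve.


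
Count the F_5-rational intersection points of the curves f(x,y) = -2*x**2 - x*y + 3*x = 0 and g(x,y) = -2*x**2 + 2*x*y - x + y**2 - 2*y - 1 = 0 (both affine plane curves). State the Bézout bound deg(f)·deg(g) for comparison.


Common zeros: {(3, 2)}; count = 1; Bézout bound = 4.

deg(f) = 2, deg(g) = 2, so Bézout bound = 4.
Scan x ∈ F_5. For each x, list the y ∈ F_5 with f(x, y) ≡ 0 and those with g(x, y) ≡ 0 (mod 5); the common zeros in that column are the intersection.
  x = 0: f ≡ 0 at y ∈ {0, 1, 2, 3, 4}; g ≡ 0 at y ∈ ∅; common: ∅.
  x = 1: f ≡ 0 at y ∈ {1}; g ≡ 0 at y ∈ {2, 3}; common: ∅.
  x = 2: f ≡ 0 at y ∈ {4}; g ≡ 0 at y ∈ ∅; common: ∅.
  x = 3: f ≡ 0 at y ∈ {2}; g ≡ 0 at y ∈ {2, 4}; common: {2}.
  x = 4: f ≡ 0 at y ∈ {0}; g ≡ 0 at y ∈ {1, 3}; common: ∅.
Collecting: common zeros = {(3, 2)}, so the count is 1.
Comparison with the Bézout bound: 1 ≤ 4 = deg(f)·deg(g), as expected for curves with no common component (the affine F_5-count falls short of the bound because intersections may lie at infinity, over extension fields, or carry multiplicity).


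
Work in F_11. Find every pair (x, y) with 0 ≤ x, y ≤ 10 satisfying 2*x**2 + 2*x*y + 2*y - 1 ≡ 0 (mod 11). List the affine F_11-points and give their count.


Affine F_11-points: {(0, 6), (1, 8), (2, 8), (3, 2), (4, 9), (5, 6), (6, 2), (7, 7), (8, 7), (9, 9)}; count = 10.

For each of the 121 pairs (x, y) ∈ F_11², evaluate f(x, y) mod 11. Record the zeros.
  x = 0: [0↦10, 1↦1, 2↦3, 3↦5, 4↦7, 5↦9, 6↦0, 7↦2, 8↦4, 9↦6, 10↦8]  zeros at y ∈ {6}
  x = 1: [0↦1, 1↦5, 2↦9, 3↦2, 4↦6, 5↦10, 6↦3, 7↦7, 8↦0, 9↦4, 10↦8]  zeros at y ∈ {8}
  x = 2: [0↦7, 1↦2, 2↦8, 3↦3, 4↦9, 5↦4, 6↦10, 7↦5, 8↦0, 9↦6, 10↦1]  zeros at y ∈ {8}
  x = 3: [0↦6, 1↦3, 2↦0, 3↦8, 4↦5, 5↦2, 6↦10, 7↦7, 8↦4, 9↦1, 10↦9]  zeros at y ∈ {2}
  x = 4: [0↦9, 1↦8, 2↦7, 3↦6, 4↦5, 5↦4, 6↦3, 7↦2, 8↦1, 9↦0, 10↦10]  zeros at y ∈ {9}
  x = 5: [0↦5, 1↦6, 2↦7, 3↦8, 4↦9, 5↦10, 6↦0, 7↦1, 8↦2, 9↦3, 10↦4]  zeros at y ∈ {6}
  x = 6: [0↦5, 1↦8, 2↦0, 3↦3, 4↦6, 5↦9, 6↦1, 7↦4, 8↦7, 9↦10, 10↦2]  zeros at y ∈ {2}
  x = 7: [0↦9, 1↦3, 2↦8, 3↦2, 4↦7, 5↦1, 6↦6, 7↦0, 8↦5, 9↦10, 10↦4]  zeros at y ∈ {7}
  x = 8: [0↦6, 1↦2, 2↦9, 3↦5, 4↦1, 5↦8, 6↦4, 7↦0, 8↦7, 9↦3, 10↦10]  zeros at y ∈ {7}
  x = 9: [0↦7, 1↦5, 2↦3, 3↦1, 4↦10, 5↦8, 6↦6, 7↦4, 8↦2, 9↦0, 10↦9]  zeros at y ∈ {9}
  x = 10: [0↦1, 1↦1, 2↦1, 3↦1, 4↦1, 5↦1, 6↦1, 7↦1, 8↦1, 9↦1, 10↦1]  zeros at y ∈ ∅
Collecting zeros: affine points = {(0, 6), (1, 8), (2, 8), (3, 2), (4, 9), (5, 6), (6, 2), (7, 7), (8, 7), (9, 9)}.
Total count |C(F_11)_aff| = 10.


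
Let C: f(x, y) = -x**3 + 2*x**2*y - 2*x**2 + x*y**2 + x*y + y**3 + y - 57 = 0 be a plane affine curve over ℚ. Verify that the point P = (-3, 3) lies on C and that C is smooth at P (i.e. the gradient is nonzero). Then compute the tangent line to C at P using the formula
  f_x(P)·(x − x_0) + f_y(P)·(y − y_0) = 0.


Tangent line at P: -39*x + 25*y - 192 = 0.

Step 1: f(-3, 3) = 0, so P lies on C.
Step 2: partial derivatives
  f_x(x, y) = -3*x**2 + 4*x*y - 4*x + y**2 + y, f_y(x, y) = 2*x**2 + 2*x*y + x + 3*y**2 + 1.
  f_x(P) = -39, f_y(P) = 25 (gradient nonzero, so P is smooth).
Step 3: tangent line at P: -39·(x − -3) + 25·(y − 3) = 0.
Expanding: -39*x + 25*y - 192 = 0.


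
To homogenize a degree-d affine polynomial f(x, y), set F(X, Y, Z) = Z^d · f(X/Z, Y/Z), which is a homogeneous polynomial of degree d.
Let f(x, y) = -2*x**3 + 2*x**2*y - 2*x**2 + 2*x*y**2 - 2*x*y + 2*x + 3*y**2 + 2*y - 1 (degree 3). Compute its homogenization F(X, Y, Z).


F(X, Y, Z) = -2*X**3 + 2*X**2*Y - 2*X**2*Z + 2*X*Y**2 - 2*X*Y*Z + 2*X*Z**2 + 3*Y**2*Z + 2*Y*Z**2 - Z**3

deg(f) = 3.
Substitute x = X/Z, y = Y/Z into f, then multiply by Z^3.
  monomial -2·x^3·y^0 ↦ -2·X^3·Y^0·Z^0.
  monomial 2·x^2·y^1 ↦ 2·X^2·Y^1·Z^0.
  monomial -2·x^2·y^0 ↦ -2·X^2·Y^0·Z^1.
  monomial 2·x^1·y^2 ↦ 2·X^1·Y^2·Z^0.
  monomial -2·x^1·y^1 ↦ -2·X^1·Y^1·Z^1.
  monomial 2·x^1·y^0 ↦ 2·X^1·Y^0·Z^2.
  monomial 3·x^0·y^2 ↦ 3·X^0·Y^2·Z^1.
  monomial 2·x^0·y^1 ↦ 2·X^0·Y^1·Z^2.
  monomial -1·x^0·y^0 ↦ -1·X^0·Y^0·Z^3.
Collecting: F(X, Y, Z) = -2*X**3 + 2*X**2*Y - 2*X**2*Z + 2*X*Y**2 - 2*X*Y*Z + 2*X*Z**2 + 3*Y**2*Z + 2*Y*Z**2 - Z**3.
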